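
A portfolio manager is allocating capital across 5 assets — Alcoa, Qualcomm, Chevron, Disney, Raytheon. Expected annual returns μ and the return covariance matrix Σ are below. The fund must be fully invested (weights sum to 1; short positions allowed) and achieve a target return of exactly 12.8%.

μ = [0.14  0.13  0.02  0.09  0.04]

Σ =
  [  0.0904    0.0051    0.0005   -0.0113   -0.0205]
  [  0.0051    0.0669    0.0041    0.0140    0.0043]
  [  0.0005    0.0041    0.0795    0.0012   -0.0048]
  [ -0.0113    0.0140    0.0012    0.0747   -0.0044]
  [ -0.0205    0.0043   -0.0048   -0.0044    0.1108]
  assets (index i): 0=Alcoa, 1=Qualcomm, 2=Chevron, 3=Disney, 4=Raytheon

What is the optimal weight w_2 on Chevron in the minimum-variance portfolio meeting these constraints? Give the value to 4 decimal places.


-0.0904

x=Σ⁻¹μ = [1.7731  1.4949  0.1863  1.2304  0.6880]
y=Σ⁻¹𝟙 = [15.1416  9.1813  12.5512  14.4966  12.5898]
a=μᵀx=0.584556  b=𝟙ᵀx=5.372709  c=𝟙ᵀy=63.960581  D=ac−b²=8.522568
λ₁=(c·0.128−b)/D = (63.960581·0.128−5.372709)/8.522568 = 0.330211
λ₂=(a−b·0.128)/D = (0.584556−5.372709·0.128)/8.522568 = -0.012103
w* = 0.330211·x + -0.012103·y:
  w_0 = 0.330211·1.7731 + -0.012103·15.1416 = 0.4022  (Alcoa)
  w_1 = 0.330211·1.4949 + -0.012103·9.1813 = 0.3825  (Qualcomm)
  w_2 = 0.330211·0.1863 + -0.012103·12.5512 = -0.0904  (Chevron)
  w_3 = 0.330211·1.2304 + -0.012103·14.4966 = 0.2308  (Disney)
  w_4 = 0.330211·0.6880 + -0.012103·12.5898 = 0.0748  (Raytheon)
Σw_i=1.0000  μᵀw=0.1280
σ²=wᵀΣw=λ₁·μ_p+λ₂ = 0.330211·0.128 + -0.012103 = 0.030164 ≈ 0.0302


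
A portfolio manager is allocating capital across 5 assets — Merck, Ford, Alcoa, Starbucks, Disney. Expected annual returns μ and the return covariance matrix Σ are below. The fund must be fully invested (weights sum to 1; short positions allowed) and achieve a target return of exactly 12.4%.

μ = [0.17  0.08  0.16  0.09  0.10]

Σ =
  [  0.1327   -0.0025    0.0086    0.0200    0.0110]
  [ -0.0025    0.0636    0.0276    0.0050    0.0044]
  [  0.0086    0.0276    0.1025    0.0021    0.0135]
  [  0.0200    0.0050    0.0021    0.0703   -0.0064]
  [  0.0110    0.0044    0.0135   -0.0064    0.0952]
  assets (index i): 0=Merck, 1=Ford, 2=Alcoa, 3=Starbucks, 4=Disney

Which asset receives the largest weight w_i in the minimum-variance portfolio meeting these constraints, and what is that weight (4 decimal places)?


Alcoa (0.2432)

p=Σ⁻¹μ = [1.0019  0.6543  1.1746  0.9868  0.8042]
q=Σ⁻¹𝟙 = [4.7585  12.2814  4.5243  12.7364  9.6014]
a=μᵀp=0.579832  b=𝟙ᵀp=4.621766  c=𝟙ᵀq=43.902040  D=ac−b²=4.095078
λ₁=(c·0.124−b)/D = (43.902040·0.124−4.621766)/4.095078 = 0.200750
λ₂=(a−b·0.124)/D = (0.579832−4.621766·0.124)/4.095078 = 0.001644
w* = 0.200750·p + 0.001644·q:
  w_0 = 0.200750·1.0019 + 0.001644·4.7585 = 0.2090  (Merck)
  w_1 = 0.200750·0.6543 + 0.001644·12.2814 = 0.1515  (Ford)
  w_2 = 0.200750·1.1746 + 0.001644·4.5243 = 0.2432  (Alcoa)
  w_3 = 0.200750·0.9868 + 0.001644·12.7364 = 0.2190  (Starbucks)
  w_4 = 0.200750·0.8042 + 0.001644·9.6014 = 0.1772  (Disney)
Σw_i=1.0000  μᵀw=0.1240
σ²=wᵀΣw=λ₁·μ_p+λ₂ = 0.200750·0.124 + 0.001644 = 0.026537 ≈ 0.0265


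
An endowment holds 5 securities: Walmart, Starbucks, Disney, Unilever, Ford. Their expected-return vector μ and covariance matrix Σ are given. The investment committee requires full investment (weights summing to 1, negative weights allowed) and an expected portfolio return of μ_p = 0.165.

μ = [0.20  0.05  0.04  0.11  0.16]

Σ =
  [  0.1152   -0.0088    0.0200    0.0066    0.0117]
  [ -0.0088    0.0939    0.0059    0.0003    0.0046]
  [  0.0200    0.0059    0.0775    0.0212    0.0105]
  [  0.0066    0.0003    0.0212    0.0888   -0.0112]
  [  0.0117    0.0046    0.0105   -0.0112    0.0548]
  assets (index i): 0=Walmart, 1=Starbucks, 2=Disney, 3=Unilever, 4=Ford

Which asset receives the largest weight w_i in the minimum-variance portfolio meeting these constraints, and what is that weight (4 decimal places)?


Ford (0.5191)

x=Σ⁻¹μ = [1.5106  0.5692  -0.7948  1.6988  3.0489]
y=Σ⁻¹𝟙 = [6.1258  10.0145  4.9510  11.8054  17.5638]
a=μᵀx=0.973486  b=𝟙ᵀx=6.032730  c=𝟙ᵀy=50.460517  D=ac−b²=12.728770
λ₁=(c·0.165−b)/D = (50.460517·0.165−6.032730)/12.728770 = 0.180163
λ₂=(a−b·0.165)/D = (0.973486−6.032730·0.165)/12.728770 = -0.001722
w* = 0.180163·x + -0.001722·y:
  w_0 = 0.180163·1.5106 + -0.001722·6.1258 = 0.2616  (Walmart)
  w_1 = 0.180163·0.5692 + -0.001722·10.0145 = 0.0853  (Starbucks)
  w_2 = 0.180163·-0.7948 + -0.001722·4.9510 = -0.1517  (Disney)
  w_3 = 0.180163·1.6988 + -0.001722·11.8054 = 0.2857  (Unilever)
  w_4 = 0.180163·3.0489 + -0.001722·17.5638 = 0.5191  (Ford)
Σw_i=1.0000  μᵀw=0.1650
σ²=wᵀΣw=λ₁·μ_p+λ₂ = 0.180163·0.165 + -0.001722 = 0.028005 ≈ 0.0280


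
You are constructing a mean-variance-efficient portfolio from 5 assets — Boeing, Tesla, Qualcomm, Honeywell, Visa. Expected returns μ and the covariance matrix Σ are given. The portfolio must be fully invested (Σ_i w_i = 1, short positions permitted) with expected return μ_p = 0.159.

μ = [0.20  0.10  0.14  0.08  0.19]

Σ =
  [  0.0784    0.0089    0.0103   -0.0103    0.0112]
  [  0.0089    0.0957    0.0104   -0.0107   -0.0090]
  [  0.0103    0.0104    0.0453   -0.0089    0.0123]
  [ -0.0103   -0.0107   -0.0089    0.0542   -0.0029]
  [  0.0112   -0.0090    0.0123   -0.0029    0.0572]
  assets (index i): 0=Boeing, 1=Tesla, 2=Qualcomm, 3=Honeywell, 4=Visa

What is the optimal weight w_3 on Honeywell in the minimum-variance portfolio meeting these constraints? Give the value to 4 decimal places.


u=Σ⁻¹μ = [2.0860  1.1741  2.1030  2.5982  2.7775]
v=Σ⁻¹𝟙 = [10.3989  11.8590  18.1998  26.5450  14.7445]
a=μᵀu=1.564599  b=𝟙ᵀu=10.738698  c=𝟙ᵀv=81.747119  D=ac−b²=12.581847
λ₁=(c·0.159−b)/D = (81.747119·0.159−10.738698)/12.581847 = 0.179552
λ₂=(a−b·0.159)/D = (1.564599−10.738698·0.159)/12.581847 = -0.011354
w* = 0.179552·u + -0.011354·v:
  w_0 = 0.179552·2.0860 + -0.011354·10.3989 = 0.2565  (Boeing)
  w_1 = 0.179552·1.1741 + -0.011354·11.8590 = 0.0762  (Tesla)
  w_2 = 0.179552·2.1030 + -0.011354·18.1998 = 0.1710  (Qualcomm)
  w_3 = 0.179552·2.5982 + -0.011354·26.5450 = 0.1651  (Honeywell)
  w_4 = 0.179552·2.7775 + -0.011354·14.7445 = 0.3313  (Visa)
Σw_i=1.0000  μᵀw=0.1590
σ²=wᵀΣw=λ₁·μ_p+λ₂ = 0.179552·0.159 + -0.011354 = 0.017195 ≈ 0.0172

0.1651


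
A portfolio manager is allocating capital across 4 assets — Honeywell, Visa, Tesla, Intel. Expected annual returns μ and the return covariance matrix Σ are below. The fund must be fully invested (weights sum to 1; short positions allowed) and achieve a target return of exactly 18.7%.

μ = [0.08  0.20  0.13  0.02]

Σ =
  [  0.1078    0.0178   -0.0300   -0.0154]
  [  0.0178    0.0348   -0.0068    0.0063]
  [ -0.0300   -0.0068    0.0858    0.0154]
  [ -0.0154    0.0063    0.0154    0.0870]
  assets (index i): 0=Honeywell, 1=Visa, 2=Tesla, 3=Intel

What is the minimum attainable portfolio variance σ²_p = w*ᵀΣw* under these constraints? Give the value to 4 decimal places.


0.0230

u=Σ⁻¹μ = [0.2580  6.1445  2.1924  -0.5575]
v=Σ⁻¹𝟙 = [10.8685  24.6702  15.8255  8.8303]
a=μᵀu=1.523399  b=𝟙ᵀu=8.037435  c=𝟙ᵀv=60.194482  D=ac−b²=27.099846
λ₁=(c·0.187−b)/D = (60.194482·0.187−8.037435)/27.099846 = 0.118780
λ₂=(a−b·0.187)/D = (1.523399−8.037435·0.187)/27.099846 = 0.000753
w* = 0.118780·u + 0.000753·v:
  w_0 = 0.118780·0.2580 + 0.000753·10.8685 = 0.0388  (Honeywell)
  w_1 = 0.118780·6.1445 + 0.000753·24.6702 = 0.7484  (Visa)
  w_2 = 0.118780·2.1924 + 0.000753·15.8255 = 0.2723  (Tesla)
  w_3 = 0.118780·-0.5575 + 0.000753·8.8303 = -0.0596  (Intel)
Σw_i=1.0000  μᵀw=0.1870
σ²=wᵀΣw=λ₁·μ_p+λ₂ = 0.118780·0.187 + 0.000753 = 0.022965 ≈ 0.0230


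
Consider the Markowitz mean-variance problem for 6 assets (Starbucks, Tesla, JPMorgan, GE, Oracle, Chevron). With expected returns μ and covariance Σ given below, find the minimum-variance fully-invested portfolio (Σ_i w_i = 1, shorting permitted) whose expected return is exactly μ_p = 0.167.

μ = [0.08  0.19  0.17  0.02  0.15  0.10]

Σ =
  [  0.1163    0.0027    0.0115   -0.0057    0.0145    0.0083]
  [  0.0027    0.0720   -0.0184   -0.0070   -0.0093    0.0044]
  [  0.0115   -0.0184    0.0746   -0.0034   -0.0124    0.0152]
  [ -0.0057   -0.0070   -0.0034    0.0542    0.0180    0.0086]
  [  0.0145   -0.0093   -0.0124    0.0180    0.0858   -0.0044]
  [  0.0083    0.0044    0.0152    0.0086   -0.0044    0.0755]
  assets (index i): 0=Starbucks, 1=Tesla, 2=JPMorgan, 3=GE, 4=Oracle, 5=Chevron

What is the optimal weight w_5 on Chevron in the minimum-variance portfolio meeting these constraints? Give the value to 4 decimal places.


g=Σ⁻¹μ = [-0.1319  3.8940  3.6076  0.0960  2.7212  0.5334]
h=Σ⁻¹𝟙 = [5.0221  21.6982  19.6268  17.8593  12.5647  6.1750]
a=μᵀg=1.806048  b=𝟙ᵀg=10.720354  c=𝟙ᵀh=82.945980  D=ac−b²=34.878433
λ₁=(c·0.167−b)/D = (82.945980·0.167−10.720354)/34.878433 = 0.089787
λ₂=(a−b·0.167)/D = (1.806048−10.720354·0.167)/34.878433 = 0.000452
w* = 0.089787·g + 0.000452·h:
  w_0 = 0.089787·-0.1319 + 0.000452·5.0221 = -0.0096  (Starbucks)
  w_1 = 0.089787·3.8940 + 0.000452·21.6982 = 0.3594  (Tesla)
  w_2 = 0.089787·3.6076 + 0.000452·19.6268 = 0.3328  (JPMorgan)
  w_3 = 0.089787·0.0960 + 0.000452·17.8593 = 0.0167  (GE)
  w_4 = 0.089787·2.7212 + 0.000452·12.5647 = 0.2500  (Oracle)
  w_5 = 0.089787·0.5334 + 0.000452·6.1750 = 0.0507  (Chevron)
Σw_i=1.0000  μᵀw=0.1670
σ²=wᵀΣw=λ₁·μ_p+λ₂ = 0.089787·0.167 + 0.000452 = 0.015446 ≈ 0.0154

0.0507


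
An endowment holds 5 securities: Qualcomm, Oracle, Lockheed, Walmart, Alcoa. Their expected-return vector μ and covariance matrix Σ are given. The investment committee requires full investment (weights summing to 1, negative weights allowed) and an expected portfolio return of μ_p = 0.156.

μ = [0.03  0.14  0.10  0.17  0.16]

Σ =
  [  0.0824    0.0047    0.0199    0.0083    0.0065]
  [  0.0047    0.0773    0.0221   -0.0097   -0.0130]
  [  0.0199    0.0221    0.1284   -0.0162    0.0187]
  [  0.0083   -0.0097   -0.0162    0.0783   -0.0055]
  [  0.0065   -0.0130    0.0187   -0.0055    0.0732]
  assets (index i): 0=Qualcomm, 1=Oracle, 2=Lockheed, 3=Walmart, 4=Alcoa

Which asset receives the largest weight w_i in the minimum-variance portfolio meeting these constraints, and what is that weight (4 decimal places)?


Alcoa (0.3306)

x=Σ⁻¹μ = [-0.3659  2.5565  0.3409  2.7935  2.7951]
y=Σ⁻¹𝟙 = [7.5004  16.1923  3.4819  15.8386  16.1714]
a=μᵀx=1.303140  b=𝟙ᵀx=8.120101  c=𝟙ᵀy=59.184525  D=ac−b²=11.189697
λ₁=(c·0.156−b)/D = (59.184525·0.156−8.120101)/11.189697 = 0.099438
λ₂=(a−b·0.156)/D = (1.303140−8.120101·0.156)/11.189697 = 0.003253
w* = 0.099438·x + 0.003253·y:
  w_0 = 0.099438·-0.3659 + 0.003253·7.5004 = -0.0120  (Qualcomm)
  w_1 = 0.099438·2.5565 + 0.003253·16.1923 = 0.3069  (Oracle)
  w_2 = 0.099438·0.3409 + 0.003253·3.4819 = 0.0452  (Lockheed)
  w_3 = 0.099438·2.7935 + 0.003253·15.8386 = 0.3293  (Walmart)
  w_4 = 0.099438·2.7951 + 0.003253·16.1714 = 0.3306  (Alcoa)
Σw_i=1.0000  μᵀw=0.1560
σ²=wᵀΣw=λ₁·μ_p+λ₂ = 0.099438·0.156 + 0.003253 = 0.018766 ≈ 0.0188


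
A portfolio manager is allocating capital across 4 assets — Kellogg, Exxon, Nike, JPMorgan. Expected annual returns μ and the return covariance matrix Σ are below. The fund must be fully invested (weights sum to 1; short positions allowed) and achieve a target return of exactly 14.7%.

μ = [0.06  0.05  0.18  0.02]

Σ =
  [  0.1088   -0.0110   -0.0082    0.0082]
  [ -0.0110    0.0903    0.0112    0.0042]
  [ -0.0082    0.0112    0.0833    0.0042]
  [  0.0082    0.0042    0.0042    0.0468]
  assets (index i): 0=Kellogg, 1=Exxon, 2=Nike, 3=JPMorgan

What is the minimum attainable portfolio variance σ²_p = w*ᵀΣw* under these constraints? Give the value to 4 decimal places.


0.0475

p=Σ⁻¹μ = [0.7483  0.3712  2.1812  0.0672]
q=Σ⁻¹𝟙 = [9.6767  10.0974  10.7020  17.8054]
a=μᵀp=0.457426  b=𝟙ᵀp=3.367938  c=𝟙ᵀq=48.281523  D=ac−b²=10.742197
λ₁=(c·0.147−b)/D = (48.281523·0.147−3.367938)/10.742197 = 0.347177
λ₂=(a−b·0.147)/D = (0.457426−3.367938·0.147)/10.742197 = -0.003506
w* = 0.347177·p + -0.003506·q:
  w_0 = 0.347177·0.7483 + -0.003506·9.6767 = 0.2259  (Kellogg)
  w_1 = 0.347177·0.3712 + -0.003506·10.0974 = 0.0935  (Exxon)
  w_2 = 0.347177·2.1812 + -0.003506·10.7020 = 0.7198  (Nike)
  w_3 = 0.347177·0.0672 + -0.003506·17.8054 = -0.0391  (JPMorgan)
Σw_i=1.0000  μᵀw=0.1470
σ²=wᵀΣw=λ₁·μ_p+λ₂ = 0.347177·0.147 + -0.003506 = 0.047529 ≈ 0.0475


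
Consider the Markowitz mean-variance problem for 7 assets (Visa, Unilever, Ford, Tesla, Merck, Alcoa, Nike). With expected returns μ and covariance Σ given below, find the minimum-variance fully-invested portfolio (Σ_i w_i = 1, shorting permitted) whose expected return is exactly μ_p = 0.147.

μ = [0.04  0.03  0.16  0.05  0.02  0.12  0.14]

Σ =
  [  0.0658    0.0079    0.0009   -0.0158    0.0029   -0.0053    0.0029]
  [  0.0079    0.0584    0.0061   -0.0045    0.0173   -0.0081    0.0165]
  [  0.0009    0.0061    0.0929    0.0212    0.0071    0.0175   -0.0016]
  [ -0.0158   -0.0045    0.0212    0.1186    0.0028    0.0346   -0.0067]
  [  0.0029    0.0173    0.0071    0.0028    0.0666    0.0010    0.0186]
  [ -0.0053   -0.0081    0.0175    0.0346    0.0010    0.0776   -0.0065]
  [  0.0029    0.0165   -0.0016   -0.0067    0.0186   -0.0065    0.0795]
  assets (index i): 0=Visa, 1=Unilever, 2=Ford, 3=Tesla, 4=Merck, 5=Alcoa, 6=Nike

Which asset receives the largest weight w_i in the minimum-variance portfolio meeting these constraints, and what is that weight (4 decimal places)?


x=Σ⁻¹μ = [0.6155  0.0474  1.5256  -0.0676  -0.4743  1.4517  1.9834]
y=Σ⁻¹𝟙 = [15.5619  11.6263  5.6861  6.9342  7.6063  11.4830  9.4560]
a=μᵀx=0.709151  b=𝟙ᵀx=5.081684  c=𝟙ᵀy=68.353919  D=ac−b²=22.649717
λ₁=(c·0.147−b)/D = (68.353919·0.147−5.081684)/22.649717 = 0.219267
λ₂=(a−b·0.147)/D = (0.709151−5.081684·0.147)/22.649717 = -0.001671
w* = 0.219267·x + -0.001671·y:
  w_0 = 0.219267·0.6155 + -0.001671·15.5619 = 0.1090  (Visa)
  w_1 = 0.219267·0.0474 + -0.001671·11.6263 = -0.0090  (Unilever)
  w_2 = 0.219267·1.5256 + -0.001671·5.6861 = 0.3250  (Ford)
  w_3 = 0.219267·-0.0676 + -0.001671·6.9342 = -0.0264  (Tesla)
  w_4 = 0.219267·-0.4743 + -0.001671·7.6063 = -0.1167  (Merck)
  w_5 = 0.219267·1.4517 + -0.001671·11.4830 = 0.2991  (Alcoa)
  w_6 = 0.219267·1.9834 + -0.001671·9.4560 = 0.4191  (Nike)
Σw_i=1.0000  μᵀw=0.1470
σ²=wᵀΣw=λ₁·μ_p+λ₂ = 0.219267·0.147 + -0.001671 = 0.030561 ≈ 0.0306

Nike (0.4191)


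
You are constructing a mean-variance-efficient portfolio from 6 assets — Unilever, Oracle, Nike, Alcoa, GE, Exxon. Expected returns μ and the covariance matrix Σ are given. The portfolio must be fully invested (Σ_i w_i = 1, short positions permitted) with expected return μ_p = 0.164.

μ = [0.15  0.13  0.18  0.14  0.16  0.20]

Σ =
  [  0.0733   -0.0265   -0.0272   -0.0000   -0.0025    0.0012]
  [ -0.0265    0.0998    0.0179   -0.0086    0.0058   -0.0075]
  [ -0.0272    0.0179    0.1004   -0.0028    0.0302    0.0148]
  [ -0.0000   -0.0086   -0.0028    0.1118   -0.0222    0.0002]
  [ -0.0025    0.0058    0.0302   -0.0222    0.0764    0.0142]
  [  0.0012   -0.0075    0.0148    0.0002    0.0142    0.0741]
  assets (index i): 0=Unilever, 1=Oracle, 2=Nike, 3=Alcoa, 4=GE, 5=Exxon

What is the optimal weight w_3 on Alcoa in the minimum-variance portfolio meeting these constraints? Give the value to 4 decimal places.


u=Σ⁻¹μ = [3.4374  2.1603  1.6052  1.7523  1.4993  2.2494]
v=Σ⁻¹𝟙 = [22.8100  15.7585  8.8425  12.4946  10.7559  10.8599]
a=μᵀu=2.020477  b=𝟙ᵀu=12.703918  c=𝟙ᵀv=81.521387  D=ac−b²=3.322551
λ₁=(c·0.164−b)/D = (81.521387·0.164−12.703918)/3.322551 = 0.200325
λ₂=(a−b·0.164)/D = (2.020477−12.703918·0.164)/3.322551 = -0.018951
w* = 0.200325·u + -0.018951·v:
  w_0 = 0.200325·3.4374 + -0.018951·22.8100 = 0.2563  (Unilever)
  w_1 = 0.200325·2.1603 + -0.018951·15.7585 = 0.1341  (Oracle)
  w_2 = 0.200325·1.6052 + -0.018951·8.8425 = 0.1540  (Nike)
  w_3 = 0.200325·1.7523 + -0.018951·12.4946 = 0.1142  (Alcoa)
  w_4 = 0.200325·1.4993 + -0.018951·10.7559 = 0.0965  (GE)
  w_5 = 0.200325·2.2494 + -0.018951·10.8599 = 0.2448  (Exxon)
Σw_i=1.0000  μᵀw=0.1640
σ²=wᵀΣw=λ₁·μ_p+λ₂ = 0.200325·0.164 + -0.018951 = 0.013902 ≈ 0.0139

0.1142


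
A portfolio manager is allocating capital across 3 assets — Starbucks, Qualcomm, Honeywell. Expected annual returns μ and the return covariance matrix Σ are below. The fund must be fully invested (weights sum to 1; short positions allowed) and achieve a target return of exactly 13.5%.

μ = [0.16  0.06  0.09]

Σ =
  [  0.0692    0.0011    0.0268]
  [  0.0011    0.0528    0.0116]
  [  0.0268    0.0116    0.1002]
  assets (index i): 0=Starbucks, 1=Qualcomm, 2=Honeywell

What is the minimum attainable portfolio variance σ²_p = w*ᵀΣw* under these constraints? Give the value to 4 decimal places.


0.0426

x=Σ⁻¹μ = [2.2252  1.0501  0.1815]
y=Σ⁻¹𝟙 = [12.3793  17.6656  4.6239]
a=μᵀx=0.435367  b=𝟙ᵀx=3.456776  c=𝟙ᵀy=34.668825  D=ac−b²=3.144366
λ₁=(c·0.135−b)/D = (34.668825·0.135−3.456776)/3.144366 = 0.389113
λ₂=(a−b·0.135)/D = (0.435367−3.456776·0.135)/3.144366 = -0.009954
w* = 0.389113·x + -0.009954·y:
  w_0 = 0.389113·2.2252 + -0.009954·12.3793 = 0.7426  (Starbucks)
  w_1 = 0.389113·1.0501 + -0.009954·17.6656 = 0.2328  (Qualcomm)
  w_2 = 0.389113·0.1815 + -0.009954·4.6239 = 0.0246  (Honeywell)
Σw_i=1.0000  μᵀw=0.1350
σ²=wᵀΣw=λ₁·μ_p+λ₂ = 0.389113·0.135 + -0.009954 = 0.042577 ≈ 0.0426


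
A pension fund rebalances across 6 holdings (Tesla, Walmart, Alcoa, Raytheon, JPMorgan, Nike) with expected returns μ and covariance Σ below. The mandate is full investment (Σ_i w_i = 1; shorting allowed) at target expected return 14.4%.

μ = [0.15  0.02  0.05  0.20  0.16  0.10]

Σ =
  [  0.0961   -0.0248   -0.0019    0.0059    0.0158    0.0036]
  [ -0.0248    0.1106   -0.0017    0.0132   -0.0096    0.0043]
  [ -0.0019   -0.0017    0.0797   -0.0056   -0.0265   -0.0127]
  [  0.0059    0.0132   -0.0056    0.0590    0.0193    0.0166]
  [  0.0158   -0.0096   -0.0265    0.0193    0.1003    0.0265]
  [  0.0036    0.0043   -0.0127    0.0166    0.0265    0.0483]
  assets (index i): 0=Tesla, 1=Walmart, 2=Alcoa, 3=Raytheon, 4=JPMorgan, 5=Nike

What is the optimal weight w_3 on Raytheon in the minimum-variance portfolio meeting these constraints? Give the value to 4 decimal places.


x=Σ⁻¹μ = [1.2735  0.2123  1.3227  2.7852  1.0204  0.7872]
y=Σ⁻¹𝟙 = [11.1362  10.9899  19.0379  7.7553  8.4144  16.6193]
a=μᵀx=1.060451  b=𝟙ᵀx=7.401421  c=𝟙ᵀy=73.953066  D=ac−b²=23.642593
λ₁=(c·0.144−b)/D = (73.953066·0.144−7.401421)/23.642593 = 0.137372
λ₂=(a−b·0.144)/D = (1.060451−7.401421·0.144)/23.642593 = -0.000226
w* = 0.137372·x + -0.000226·y:
  w_0 = 0.137372·1.2735 + -0.000226·11.1362 = 0.1724  (Tesla)
  w_1 = 0.137372·0.2123 + -0.000226·10.9899 = 0.0267  (Walmart)
  w_2 = 0.137372·1.3227 + -0.000226·19.0379 = 0.1774  (Alcoa)
  w_3 = 0.137372·2.7852 + -0.000226·7.7553 = 0.3809  (Raytheon)
  w_4 = 0.137372·1.0204 + -0.000226·8.4144 = 0.1383  (JPMorgan)
  w_5 = 0.137372·0.7872 + -0.000226·16.6193 = 0.1044  (Nike)
Σw_i=1.0000  μᵀw=0.1440
σ²=wᵀΣw=λ₁·μ_p+λ₂ = 0.137372·0.144 + -0.000226 = 0.019555 ≈ 0.0196

0.3809


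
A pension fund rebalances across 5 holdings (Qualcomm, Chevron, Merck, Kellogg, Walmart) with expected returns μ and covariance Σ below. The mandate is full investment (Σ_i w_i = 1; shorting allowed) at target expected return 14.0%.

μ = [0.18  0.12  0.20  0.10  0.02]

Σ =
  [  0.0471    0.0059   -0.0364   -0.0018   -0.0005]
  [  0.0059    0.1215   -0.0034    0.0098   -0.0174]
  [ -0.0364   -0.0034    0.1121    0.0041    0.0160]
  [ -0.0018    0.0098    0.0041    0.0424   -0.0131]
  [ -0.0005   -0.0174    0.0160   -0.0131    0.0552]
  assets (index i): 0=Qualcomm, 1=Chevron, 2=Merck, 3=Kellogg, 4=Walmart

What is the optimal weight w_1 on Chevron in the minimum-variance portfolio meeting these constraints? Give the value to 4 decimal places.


g=Σ⁻¹μ = [6.8960  0.5875  3.9689  2.1201  -0.0373]
h=Σ⁻¹𝟙 = [33.7474  8.0347  15.7536  28.8131  23.2259]
a=μᵀg=2.316823  b=𝟙ᵀg=13.535231  c=𝟙ᵀh=109.574671  D=ac−b²=70.662594
λ₁=(c·0.140−b)/D = (109.574671·0.140−13.535231)/70.662594 = 0.025547
λ₂=(a−b·0.140)/D = (2.316823−13.535231·0.140)/70.662594 = 0.005970
w* = 0.025547·g + 0.005970·h:
  w_0 = 0.025547·6.8960 + 0.005970·33.7474 = 0.3777  (Qualcomm)
  w_1 = 0.025547·0.5875 + 0.005970·8.0347 = 0.0630  (Chevron)
  w_2 = 0.025547·3.9689 + 0.005970·15.7536 = 0.1955  (Merck)
  w_3 = 0.025547·2.1201 + 0.005970·28.8131 = 0.2262  (Kellogg)
  w_4 = 0.025547·-0.0373 + 0.005970·23.2259 = 0.1377  (Walmart)
Σw_i=1.0000  μᵀw=0.1400
σ²=wᵀΣw=λ₁·μ_p+λ₂ = 0.025547·0.140 + 0.005970 = 0.009547 ≈ 0.0095

0.0630


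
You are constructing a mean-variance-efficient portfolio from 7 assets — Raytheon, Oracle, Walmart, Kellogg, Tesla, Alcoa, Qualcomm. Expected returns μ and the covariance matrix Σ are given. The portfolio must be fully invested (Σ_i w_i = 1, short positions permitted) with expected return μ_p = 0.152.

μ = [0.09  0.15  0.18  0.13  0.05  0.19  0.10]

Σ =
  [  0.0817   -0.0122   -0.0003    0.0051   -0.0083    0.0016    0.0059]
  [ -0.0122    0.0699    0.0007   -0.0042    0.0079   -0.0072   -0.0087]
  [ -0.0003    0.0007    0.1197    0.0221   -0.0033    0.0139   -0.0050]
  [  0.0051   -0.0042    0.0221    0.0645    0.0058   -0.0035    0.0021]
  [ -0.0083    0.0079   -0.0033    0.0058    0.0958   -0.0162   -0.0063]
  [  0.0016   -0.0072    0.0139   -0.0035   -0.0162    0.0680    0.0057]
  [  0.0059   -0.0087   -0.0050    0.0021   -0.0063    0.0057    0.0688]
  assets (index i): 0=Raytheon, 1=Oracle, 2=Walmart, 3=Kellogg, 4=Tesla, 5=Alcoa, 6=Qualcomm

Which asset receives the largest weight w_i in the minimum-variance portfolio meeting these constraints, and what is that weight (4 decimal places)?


u=Σ⁻¹μ = [1.3456  2.8839  0.8866  1.8250  0.9423  3.0757  1.5430]
v=Σ⁻¹𝟙 = [14.2824  19.8200  4.7338  13.3090  13.4777  18.0983  15.4889]
a=μᵀu=1.736326  b=𝟙ᵀu=12.502133  c=𝟙ᵀv=99.210202  D=ac−b²=15.957935
λ₁=(c·0.152−b)/D = (99.210202·0.152−12.502133)/15.957935 = 0.161538
λ₂=(a−b·0.152)/D = (1.736326−12.502133·0.152)/15.957935 = -0.010277
w* = 0.161538·u + -0.010277·v:
  w_0 = 0.161538·1.3456 + -0.010277·14.2824 = 0.0706  (Raytheon)
  w_1 = 0.161538·2.8839 + -0.010277·19.8200 = 0.2622  (Oracle)
  w_2 = 0.161538·0.8866 + -0.010277·4.7338 = 0.0946  (Walmart)
  w_3 = 0.161538·1.8250 + -0.010277·13.3090 = 0.1580  (Kellogg)
  w_4 = 0.161538·0.9423 + -0.010277·13.4777 = 0.0137  (Tesla)
  w_5 = 0.161538·3.0757 + -0.010277·18.0983 = 0.3108  (Alcoa)
  w_6 = 0.161538·1.5430 + -0.010277·15.4889 = 0.0901  (Qualcomm)
Σw_i=1.0000  μᵀw=0.1520
σ²=wᵀΣw=λ₁·μ_p+λ₂ = 0.161538·0.152 + -0.010277 = 0.014277 ≈ 0.0143

Alcoa (0.3108)


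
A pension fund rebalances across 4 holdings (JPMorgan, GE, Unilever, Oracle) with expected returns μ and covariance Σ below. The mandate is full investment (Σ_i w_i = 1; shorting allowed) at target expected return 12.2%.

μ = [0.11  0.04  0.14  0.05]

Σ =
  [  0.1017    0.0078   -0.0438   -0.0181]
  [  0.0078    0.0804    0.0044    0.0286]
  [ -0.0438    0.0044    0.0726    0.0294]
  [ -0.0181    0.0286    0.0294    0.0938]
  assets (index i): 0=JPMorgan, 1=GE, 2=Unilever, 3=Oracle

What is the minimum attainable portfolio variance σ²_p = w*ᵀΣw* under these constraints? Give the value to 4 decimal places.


u=Σ⁻¹μ = [2.5702  0.0915  3.5141  -0.1003]
v=Σ⁻¹𝟙 = [20.2914  7.4279  23.5720  4.9234]
a=μᵀu=0.773330  b=𝟙ᵀu=6.075423  c=𝟙ᵀv=56.214716  D=ac−b²=6.561746
λ₁=(c·0.122−b)/D = (56.214716·0.122−6.075423)/6.561746 = 0.119293
λ₂=(a−b·0.122)/D = (0.773330−6.075423·0.122)/6.561746 = 0.004896
w* = 0.119293·u + 0.004896·v:
  w_0 = 0.119293·2.5702 + 0.004896·20.2914 = 0.4060  (JPMorgan)
  w_1 = 0.119293·0.0915 + 0.004896·7.4279 = 0.0473  (GE)
  w_2 = 0.119293·3.5141 + 0.004896·23.5720 = 0.5346  (Unilever)
  w_3 = 0.119293·-0.1003 + 0.004896·4.9234 = 0.0121  (Oracle)
Σw_i=1.0000  μᵀw=0.1220
σ²=wᵀΣw=λ₁·μ_p+λ₂ = 0.119293·0.122 + 0.004896 = 0.019450 ≈ 0.0195

0.0195


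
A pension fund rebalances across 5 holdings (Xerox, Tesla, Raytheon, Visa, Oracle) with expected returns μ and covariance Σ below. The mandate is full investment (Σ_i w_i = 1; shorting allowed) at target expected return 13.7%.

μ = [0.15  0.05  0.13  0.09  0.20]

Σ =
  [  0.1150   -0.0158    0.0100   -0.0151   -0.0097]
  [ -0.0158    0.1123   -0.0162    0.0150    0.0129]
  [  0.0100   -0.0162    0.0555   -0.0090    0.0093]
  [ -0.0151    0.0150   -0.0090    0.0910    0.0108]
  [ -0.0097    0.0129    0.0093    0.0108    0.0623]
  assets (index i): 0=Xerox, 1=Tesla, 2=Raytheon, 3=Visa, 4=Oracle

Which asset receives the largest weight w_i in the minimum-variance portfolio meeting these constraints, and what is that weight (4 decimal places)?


x=Σ⁻¹μ = [1.5843  0.4689  1.8717  1.0150  2.9045]
y=Σ⁻¹𝟙 = [10.8966  10.4151  19.2015  11.7101  10.6950]
a=μᵀx=1.176653  b=𝟙ᵀx=7.844354  c=𝟙ᵀy=62.918329  D=ac−b²=12.499146
λ₁=(c·0.137−b)/D = (62.918329·0.137−7.844354)/12.499146 = 0.062041
λ₂=(a−b·0.137)/D = (1.176653−7.844354·0.137)/12.499146 = 0.008159
w* = 0.062041·x + 0.008159·y:
  w_0 = 0.062041·1.5843 + 0.008159·10.8966 = 0.1872  (Xerox)
  w_1 = 0.062041·0.4689 + 0.008159·10.4151 = 0.1141  (Tesla)
  w_2 = 0.062041·1.8717 + 0.008159·19.2015 = 0.2728  (Raytheon)
  w_3 = 0.062041·1.0150 + 0.008159·11.7101 = 0.1585  (Visa)
  w_4 = 0.062041·2.9045 + 0.008159·10.6950 = 0.2675  (Oracle)
Σw_i=1.0000  μᵀw=0.1370
σ²=wᵀΣw=λ₁·μ_p+λ₂ = 0.062041·0.137 + 0.008159 = 0.016658 ≈ 0.0167

Raytheon (0.2728)


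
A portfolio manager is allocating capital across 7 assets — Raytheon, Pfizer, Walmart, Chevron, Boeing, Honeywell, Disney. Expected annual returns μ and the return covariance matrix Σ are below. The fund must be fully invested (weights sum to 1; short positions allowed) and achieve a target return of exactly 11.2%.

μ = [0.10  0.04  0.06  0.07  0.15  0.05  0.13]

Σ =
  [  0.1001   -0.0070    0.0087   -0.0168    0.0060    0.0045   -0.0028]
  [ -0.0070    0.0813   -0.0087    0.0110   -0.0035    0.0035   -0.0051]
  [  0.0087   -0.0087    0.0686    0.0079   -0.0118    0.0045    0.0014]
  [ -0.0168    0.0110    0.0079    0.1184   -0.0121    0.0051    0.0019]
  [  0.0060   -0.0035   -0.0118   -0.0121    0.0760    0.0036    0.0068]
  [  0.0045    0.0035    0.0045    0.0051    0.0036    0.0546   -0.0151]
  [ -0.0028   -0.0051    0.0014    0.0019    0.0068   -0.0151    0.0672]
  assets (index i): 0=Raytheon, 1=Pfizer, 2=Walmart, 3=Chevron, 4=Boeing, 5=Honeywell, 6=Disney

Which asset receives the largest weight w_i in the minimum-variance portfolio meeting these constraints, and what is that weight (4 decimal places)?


Boeing (0.3075)

x=Σ⁻¹μ = [0.9765  0.7512  0.9901  0.7161  1.9663  1.0713  2.0331]
y=Σ⁻¹𝟙 = [9.8454  14.6752  15.0972  7.8004  14.0797  18.8265  18.6755]
a=μᵀx=0.850035  b=𝟙ᵀx=8.504495  c=𝟙ᵀy=98.999830  D=ac−b²=11.826923
λ₁=(c·0.112−b)/D = (98.999830·0.112−8.504495)/11.826923 = 0.218441
λ₂=(a−b·0.112)/D = (0.850035−8.504495·0.112)/11.826923 = -0.008664
w* = 0.218441·x + -0.008664·y:
  w_0 = 0.218441·0.9765 + -0.008664·9.8454 = 0.1280  (Raytheon)
  w_1 = 0.218441·0.7512 + -0.008664·14.6752 = 0.0369  (Pfizer)
  w_2 = 0.218441·0.9901 + -0.008664·15.0972 = 0.0855  (Walmart)
  w_3 = 0.218441·0.7161 + -0.008664·7.8004 = 0.0888  (Chevron)
  w_4 = 0.218441·1.9663 + -0.008664·14.0797 = 0.3075  (Boeing)
  w_5 = 0.218441·1.0713 + -0.008664·18.8265 = 0.0709  (Honeywell)
  w_6 = 0.218441·2.0331 + -0.008664·18.6755 = 0.2823  (Disney)
Σw_i=1.0000  μᵀw=0.1120
σ²=wᵀΣw=λ₁·μ_p+λ₂ = 0.218441·0.112 + -0.008664 = 0.015801 ≈ 0.0158


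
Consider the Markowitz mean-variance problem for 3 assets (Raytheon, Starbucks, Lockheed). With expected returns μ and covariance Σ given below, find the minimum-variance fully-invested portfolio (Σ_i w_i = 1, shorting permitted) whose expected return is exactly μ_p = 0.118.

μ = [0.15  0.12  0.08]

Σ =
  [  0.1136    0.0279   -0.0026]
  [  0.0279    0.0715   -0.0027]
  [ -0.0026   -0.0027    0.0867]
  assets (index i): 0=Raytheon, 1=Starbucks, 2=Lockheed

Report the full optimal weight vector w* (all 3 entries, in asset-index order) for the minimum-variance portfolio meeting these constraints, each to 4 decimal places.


0.3170  0.3953  0.2877

p=Σ⁻¹μ = [1.0195  1.3181  0.9943]
q=Σ⁻¹𝟙 = [6.1189  12.0550  12.0929]
a=μᵀp=0.390635  b=𝟙ᵀp=3.331872  c=𝟙ᵀq=30.266851  D=ac−b²=0.721920
λ₁=(c·0.118−b)/D = (30.266851·0.118−3.331872)/0.721920 = 0.331916
λ₂=(a−b·0.118)/D = (0.390635−3.331872·0.118)/0.721920 = -0.003499
w* = 0.331916·p + -0.003499·q:
  w_0 = 0.331916·1.0195 + -0.003499·6.1189 = 0.3170  (Raytheon)
  w_1 = 0.331916·1.3181 + -0.003499·12.0550 = 0.3953  (Starbucks)
  w_2 = 0.331916·0.9943 + -0.003499·12.0929 = 0.2877  (Lockheed)
Σw_i=1.0000  μᵀw=0.1180
σ²=wᵀΣw=λ₁·μ_p+λ₂ = 0.331916·0.118 + -0.003499 = 0.035667 ≈ 0.0357


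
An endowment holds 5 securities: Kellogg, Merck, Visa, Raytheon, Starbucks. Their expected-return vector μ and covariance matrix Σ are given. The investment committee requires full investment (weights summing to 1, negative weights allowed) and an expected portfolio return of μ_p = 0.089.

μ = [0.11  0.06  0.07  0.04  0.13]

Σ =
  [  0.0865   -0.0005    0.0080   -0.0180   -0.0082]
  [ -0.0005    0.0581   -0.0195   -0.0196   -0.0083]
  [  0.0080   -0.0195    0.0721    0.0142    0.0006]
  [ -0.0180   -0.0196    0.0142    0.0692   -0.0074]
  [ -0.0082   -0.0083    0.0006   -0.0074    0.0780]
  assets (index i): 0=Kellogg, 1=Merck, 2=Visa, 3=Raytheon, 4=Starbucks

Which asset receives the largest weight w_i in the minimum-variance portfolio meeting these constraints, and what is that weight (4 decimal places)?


Starbucks (0.2896)

p=Σ⁻¹μ = [1.7585  2.2965  1.0408  1.7130  2.2504]
q=Σ⁻¹𝟙 = [18.1717  35.1179  15.6293  28.1649  21.0196]
a=μᵀp=0.765151  b=𝟙ᵀp=9.059162  c=𝟙ᵀq=118.103477  D=ac−b²=8.298581
λ₁=(c·0.089−b)/D = (118.103477·0.089−9.059162)/8.298581 = 0.174975
λ₂=(a−b·0.089)/D = (0.765151−9.059162·0.089)/8.298581 = -0.004954
w* = 0.174975·p + -0.004954·q:
  w_0 = 0.174975·1.7585 + -0.004954·18.1717 = 0.2177  (Kellogg)
  w_1 = 0.174975·2.2965 + -0.004954·35.1179 = 0.2278  (Merck)
  w_2 = 0.174975·1.0408 + -0.004954·15.6293 = 0.1047  (Visa)
  w_3 = 0.174975·1.7130 + -0.004954·28.1649 = 0.1602  (Raytheon)
  w_4 = 0.174975·2.2504 + -0.004954·21.0196 = 0.2896  (Starbucks)
Σw_i=1.0000  μᵀw=0.0890
σ²=wᵀΣw=λ₁·μ_p+λ₂ = 0.174975·0.089 + -0.004954 = 0.010618 ≈ 0.0106


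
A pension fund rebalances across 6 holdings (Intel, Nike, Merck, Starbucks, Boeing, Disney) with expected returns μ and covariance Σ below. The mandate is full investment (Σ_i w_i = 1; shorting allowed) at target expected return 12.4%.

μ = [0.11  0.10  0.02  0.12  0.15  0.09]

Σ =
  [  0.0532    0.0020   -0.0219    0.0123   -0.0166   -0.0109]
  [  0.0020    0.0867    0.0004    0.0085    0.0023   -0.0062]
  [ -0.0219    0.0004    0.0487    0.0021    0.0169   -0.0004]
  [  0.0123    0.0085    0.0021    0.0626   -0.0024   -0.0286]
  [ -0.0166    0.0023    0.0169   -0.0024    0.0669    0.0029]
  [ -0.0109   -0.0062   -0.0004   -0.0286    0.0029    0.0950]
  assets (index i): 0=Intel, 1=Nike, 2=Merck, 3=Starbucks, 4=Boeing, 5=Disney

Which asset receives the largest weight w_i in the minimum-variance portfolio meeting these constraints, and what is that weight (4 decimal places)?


x=Σ⁻¹μ = [3.1148  0.9322  0.7612  2.1405  2.7839  1.9282]
y=Σ⁻¹𝟙 = [36.3147  9.9816  30.8587  16.1136  15.5375  19.8511]
a=μᵀx=1.299056  b=𝟙ᵀx=11.660808  c=𝟙ᵀy=128.657172  D=ac−b²=31.158473
λ₁=(c·0.124−b)/D = (128.657172·0.124−11.660808)/31.158473 = 0.137769
λ₂=(a−b·0.124)/D = (1.299056−11.660808·0.124)/31.158473 = -0.004714
w* = 0.137769·x + -0.004714·y:
  w_0 = 0.137769·3.1148 + -0.004714·36.3147 = 0.2579  (Intel)
  w_1 = 0.137769·0.9322 + -0.004714·9.9816 = 0.0814  (Nike)
  w_2 = 0.137769·0.7612 + -0.004714·30.8587 = -0.0406  (Merck)
  w_3 = 0.137769·2.1405 + -0.004714·16.1136 = 0.2189  (Starbucks)
  w_4 = 0.137769·2.7839 + -0.004714·15.5375 = 0.3103  (Boeing)
  w_5 = 0.137769·1.9282 + -0.004714·19.8511 = 0.1721  (Disney)
Σw_i=1.0000  μᵀw=0.1240
σ²=wᵀΣw=λ₁·μ_p+λ₂ = 0.137769·0.124 + -0.004714 = 0.012369 ≈ 0.0124

Boeing (0.3103)


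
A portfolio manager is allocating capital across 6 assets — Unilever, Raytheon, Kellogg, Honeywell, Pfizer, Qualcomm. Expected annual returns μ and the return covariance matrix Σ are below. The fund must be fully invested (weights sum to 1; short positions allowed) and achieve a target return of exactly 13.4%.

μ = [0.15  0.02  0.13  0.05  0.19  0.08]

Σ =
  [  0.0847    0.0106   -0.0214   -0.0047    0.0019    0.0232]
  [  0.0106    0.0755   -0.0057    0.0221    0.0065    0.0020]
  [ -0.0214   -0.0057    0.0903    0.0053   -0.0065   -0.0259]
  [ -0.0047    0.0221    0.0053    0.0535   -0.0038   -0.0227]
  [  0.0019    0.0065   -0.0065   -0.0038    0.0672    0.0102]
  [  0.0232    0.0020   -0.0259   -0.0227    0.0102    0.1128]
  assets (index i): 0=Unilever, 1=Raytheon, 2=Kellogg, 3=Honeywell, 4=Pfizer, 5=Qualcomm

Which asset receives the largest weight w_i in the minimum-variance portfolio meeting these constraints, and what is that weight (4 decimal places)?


Pfizer (0.2825)

u=Σ⁻¹μ = [2.2251  -0.6747  2.2879  1.7662  3.0187  0.8713]
v=Σ⁻¹𝟙 = [13.0583  4.3694  18.0563  23.0546  15.0867  13.5232]
a=μᵀu=1.349261  b=𝟙ᵀu=9.494506  c=𝟙ᵀv=87.148421  D=ac−b²=27.440297
λ₁=(c·0.134−b)/D = (87.148421·0.134−9.494506)/27.440297 = 0.079568
λ₂=(a−b·0.134)/D = (1.349261−9.494506·0.134)/27.440297 = 0.002806
w* = 0.079568·u + 0.002806·v:
  w_0 = 0.079568·2.2251 + 0.002806·13.0583 = 0.2137  (Unilever)
  w_1 = 0.079568·-0.6747 + 0.002806·4.3694 = -0.0414  (Raytheon)
  w_2 = 0.079568·2.2879 + 0.002806·18.0563 = 0.2327  (Kellogg)
  w_3 = 0.079568·1.7662 + 0.002806·23.0546 = 0.2052  (Honeywell)
  w_4 = 0.079568·3.0187 + 0.002806·15.0867 = 0.2825  (Pfizer)
  w_5 = 0.079568·0.8713 + 0.002806·13.5232 = 0.1073  (Qualcomm)
Σw_i=1.0000  μᵀw=0.1340
σ²=wᵀΣw=λ₁·μ_p+λ₂ = 0.079568·0.134 + 0.002806 = 0.013468 ≈ 0.0135


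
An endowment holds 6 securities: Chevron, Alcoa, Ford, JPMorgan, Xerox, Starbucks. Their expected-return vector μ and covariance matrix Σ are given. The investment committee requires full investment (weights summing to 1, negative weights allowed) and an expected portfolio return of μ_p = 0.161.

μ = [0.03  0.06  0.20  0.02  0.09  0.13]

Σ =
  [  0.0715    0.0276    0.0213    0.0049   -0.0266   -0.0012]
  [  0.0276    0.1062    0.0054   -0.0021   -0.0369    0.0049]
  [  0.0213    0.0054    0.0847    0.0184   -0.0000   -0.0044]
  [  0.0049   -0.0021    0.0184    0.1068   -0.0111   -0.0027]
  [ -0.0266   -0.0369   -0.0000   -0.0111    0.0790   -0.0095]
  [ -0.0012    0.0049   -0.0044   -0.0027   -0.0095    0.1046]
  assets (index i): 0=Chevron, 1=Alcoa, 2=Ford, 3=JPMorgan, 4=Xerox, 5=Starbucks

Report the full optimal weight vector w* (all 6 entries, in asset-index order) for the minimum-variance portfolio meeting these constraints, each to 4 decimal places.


-0.0909  0.1433  0.5034  -0.0586  0.2436  0.2591

p=Σ⁻¹μ = [0.0201  0.9942  2.3640  0.0214  1.7888  1.4589]
q=Σ⁻¹𝟙 = [16.9337  14.1672  4.8306  11.2512  28.0167  12.1290]
a=μᵀp=0.884137  b=𝟙ᵀp=6.647467  c=𝟙ᵀq=87.328436  D=ac−b²=33.021452
λ₁=(c·0.161−b)/D = (87.328436·0.161−6.647467)/33.021452 = 0.224473
λ₂=(a−b·0.161)/D = (0.884137−6.647467·0.161)/33.021452 = -0.005636
w* = 0.224473·p + -0.005636·q:
  w_0 = 0.224473·0.0201 + -0.005636·16.9337 = -0.0909  (Chevron)
  w_1 = 0.224473·0.9942 + -0.005636·14.1672 = 0.1433  (Alcoa)
  w_2 = 0.224473·2.3640 + -0.005636·4.8306 = 0.5034  (Ford)
  w_3 = 0.224473·0.0214 + -0.005636·11.2512 = -0.0586  (JPMorgan)
  w_4 = 0.224473·1.7888 + -0.005636·28.0167 = 0.2436  (Xerox)
  w_5 = 0.224473·1.4589 + -0.005636·12.1290 = 0.2591  (Starbucks)
Σw_i=1.0000  μᵀw=0.1610
σ²=wᵀΣw=λ₁·μ_p+λ₂ = 0.224473·0.161 + -0.005636 = 0.030504 ≈ 0.0305


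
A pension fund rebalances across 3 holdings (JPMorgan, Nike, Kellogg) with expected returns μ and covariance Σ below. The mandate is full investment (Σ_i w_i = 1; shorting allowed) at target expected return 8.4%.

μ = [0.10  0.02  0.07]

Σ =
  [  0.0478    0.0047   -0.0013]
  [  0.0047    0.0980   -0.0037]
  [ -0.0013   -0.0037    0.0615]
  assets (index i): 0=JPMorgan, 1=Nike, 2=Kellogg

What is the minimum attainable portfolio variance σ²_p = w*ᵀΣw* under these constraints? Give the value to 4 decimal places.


g=Σ⁻¹μ = [2.1099  0.1479  1.1917]
h=Σ⁻¹𝟙 = [20.4194  9.8774  17.2860]
a=μᵀg=0.297369  b=𝟙ᵀg=3.449513  c=𝟙ᵀh=47.582877  D=ac−b²=2.250546
λ₁=(c·0.084−b)/D = (47.582877·0.084−3.449513)/2.250546 = 0.243252
λ₂=(a−b·0.084)/D = (0.297369−3.449513·0.084)/2.250546 = 0.003381
w* = 0.243252·g + 0.003381·h:
  w_0 = 0.243252·2.1099 + 0.003381·20.4194 = 0.5823  (JPMorgan)
  w_1 = 0.243252·0.1479 + 0.003381·9.8774 = 0.0694  (Nike)
  w_2 = 0.243252·1.1917 + 0.003381·17.2860 = 0.3483  (Kellogg)
Σw_i=1.0000  μᵀw=0.0840
σ²=wᵀΣw=λ₁·μ_p+λ₂ = 0.243252·0.084 + 0.003381 = 0.023815 ≈ 0.0238

0.0238


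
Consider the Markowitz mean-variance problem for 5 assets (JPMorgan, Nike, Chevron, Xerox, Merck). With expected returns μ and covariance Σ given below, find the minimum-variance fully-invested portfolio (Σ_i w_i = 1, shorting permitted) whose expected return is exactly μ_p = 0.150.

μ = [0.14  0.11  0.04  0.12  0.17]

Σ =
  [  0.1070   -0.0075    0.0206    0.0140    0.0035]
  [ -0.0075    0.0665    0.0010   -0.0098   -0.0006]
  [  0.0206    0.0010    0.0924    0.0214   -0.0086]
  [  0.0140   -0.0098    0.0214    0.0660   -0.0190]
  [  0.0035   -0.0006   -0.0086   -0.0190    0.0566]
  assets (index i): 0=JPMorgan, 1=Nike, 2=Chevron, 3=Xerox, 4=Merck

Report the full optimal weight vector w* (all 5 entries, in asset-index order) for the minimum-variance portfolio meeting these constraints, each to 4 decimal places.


p=Σ⁻¹μ = [0.9545  2.2657  -0.1631  3.1576  4.0037]
q=Σ⁻¹𝟙 = [5.6620  19.0663  6.6518  22.0945  25.9474]
a=μᵀp=1.435878  b=𝟙ᵀp=10.218432  c=𝟙ᵀq=79.421885  D=ac−b²=9.623784
λ₁=(c·0.150−b)/D = (79.421885·0.150−10.218432)/9.623784 = 0.176111
λ₂=(a−b·0.150)/D = (1.435878−10.218432·0.150)/9.623784 = -0.010067
w* = 0.176111·p + -0.010067·q:
  w_0 = 0.176111·0.9545 + -0.010067·5.6620 = 0.1111  (JPMorgan)
  w_1 = 0.176111·2.2657 + -0.010067·19.0663 = 0.2071  (Nike)
  w_2 = 0.176111·-0.1631 + -0.010067·6.6518 = -0.0957  (Chevron)
  w_3 = 0.176111·3.1576 + -0.010067·22.0945 = 0.3337  (Xerox)
  w_4 = 0.176111·4.0037 + -0.010067·25.9474 = 0.4439  (Merck)
Σw_i=1.0000  μᵀw=0.1500
σ²=wᵀΣw=λ₁·μ_p+λ₂ = 0.176111·0.150 + -0.010067 = 0.016349 ≈ 0.0163

0.1111  0.2071  -0.0957  0.3337  0.4439


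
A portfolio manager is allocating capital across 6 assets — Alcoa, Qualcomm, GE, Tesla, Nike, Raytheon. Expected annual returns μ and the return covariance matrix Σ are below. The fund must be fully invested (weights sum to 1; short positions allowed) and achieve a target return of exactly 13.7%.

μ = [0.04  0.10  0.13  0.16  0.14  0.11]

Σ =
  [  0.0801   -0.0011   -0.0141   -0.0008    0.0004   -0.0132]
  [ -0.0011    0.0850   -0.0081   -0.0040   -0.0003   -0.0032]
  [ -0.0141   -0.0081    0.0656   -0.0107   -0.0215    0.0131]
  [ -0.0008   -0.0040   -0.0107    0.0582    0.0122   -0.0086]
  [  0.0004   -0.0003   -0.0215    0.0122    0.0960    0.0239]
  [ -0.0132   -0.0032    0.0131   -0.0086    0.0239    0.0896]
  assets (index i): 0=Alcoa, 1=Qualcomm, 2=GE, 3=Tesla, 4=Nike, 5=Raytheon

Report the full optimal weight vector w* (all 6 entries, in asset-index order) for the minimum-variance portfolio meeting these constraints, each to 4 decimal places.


g=Σ⁻¹μ = [1.2827  1.7059  3.3426  3.3014  1.5663  0.8880]
h=Σ⁻¹𝟙 = [19.2007  16.0301  26.6757  22.6021  11.0265  9.8899]
a=μᵀg=1.501615  b=𝟙ᵀg=12.086819  c=𝟙ᵀh=105.425076  D=ac−b²=12.216679
λ₁=(c·0.137−b)/D = (105.425076·0.137−12.086819)/12.216679 = 0.192885
λ₂=(a−b·0.137)/D = (1.501615−12.086819·0.137)/12.216679 = -0.012629
w* = 0.192885·g + -0.012629·h:
  w_0 = 0.192885·1.2827 + -0.012629·19.2007 = 0.0049  (Alcoa)
  w_1 = 0.192885·1.7059 + -0.012629·16.0301 = 0.1266  (Qualcomm)
  w_2 = 0.192885·3.3426 + -0.012629·26.6757 = 0.3079  (GE)
  w_3 = 0.192885·3.3014 + -0.012629·22.6021 = 0.3514  (Tesla)
  w_4 = 0.192885·1.5663 + -0.012629·11.0265 = 0.1629  (Nike)
  w_5 = 0.192885·0.8880 + -0.012629·9.8899 = 0.0464  (Raytheon)
Σw_i=1.0000  μᵀw=0.1370
σ²=wᵀΣw=λ₁·μ_p+λ₂ = 0.192885·0.137 + -0.012629 = 0.013797 ≈ 0.0138

0.0049  0.1266  0.3079  0.3514  0.1629  0.0464
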